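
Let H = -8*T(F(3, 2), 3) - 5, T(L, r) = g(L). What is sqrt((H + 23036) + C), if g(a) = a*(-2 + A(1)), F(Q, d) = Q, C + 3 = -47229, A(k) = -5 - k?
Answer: I*sqrt(24009) ≈ 154.95*I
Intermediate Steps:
C = -47232 (C = -3 - 47229 = -47232)
g(a) = -8*a (g(a) = a*(-2 + (-5 - 1*1)) = a*(-2 + (-5 - 1)) = a*(-2 - 6) = a*(-8) = -8*a)
T(L, r) = -8*L
H = 187 (H = -(-64)*3 - 5 = -8*(-24) - 5 = 192 - 5 = 187)
sqrt((H + 23036) + C) = sqrt((187 + 23036) - 47232) = sqrt(23223 - 47232) = sqrt(-24009) = I*sqrt(24009)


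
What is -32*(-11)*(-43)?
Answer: -15136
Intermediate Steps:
-32*(-11)*(-43) = 352*(-43) = -15136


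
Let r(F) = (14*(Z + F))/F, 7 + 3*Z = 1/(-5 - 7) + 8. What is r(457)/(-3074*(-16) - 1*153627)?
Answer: -115241/859148118 ≈ -0.00013413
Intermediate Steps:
Z = 11/36 (Z = -7/3 + (1/(-5 - 7) + 8)/3 = -7/3 + (1/(-12) + 8)/3 = -7/3 + (-1/12 + 8)/3 = -7/3 + (⅓)*(95/12) = -7/3 + 95/36 = 11/36 ≈ 0.30556)
r(F) = (77/18 + 14*F)/F (r(F) = (14*(11/36 + F))/F = (77/18 + 14*F)/F)
r(457)/(-3074*(-16) - 1*153627) = (14 + (77/18)/457)/(-3074*(-16) - 1*153627) = (14 + (77/18)*(1/457))/(49184 - 153627) = (14 + 77/8226)/(-104443) = (115241/8226)*(-1/104443) = -115241/859148118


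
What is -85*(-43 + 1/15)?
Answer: 10948/3 ≈ 3649.3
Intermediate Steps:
-85*(-43 + 1/15) = -85*(-644/15) = 10948/3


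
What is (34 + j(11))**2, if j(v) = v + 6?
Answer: 2601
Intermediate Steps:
j(v) = 6 + v
(34 + j(11))**2 = (34 + (6 + 11))**2 = (34 + 17)**2 = 51**2 = 2601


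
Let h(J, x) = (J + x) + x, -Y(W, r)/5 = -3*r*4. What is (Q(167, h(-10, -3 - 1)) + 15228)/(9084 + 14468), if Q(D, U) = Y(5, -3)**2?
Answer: 11907/5888 ≈ 2.0222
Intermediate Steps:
Y(W, r) = 60*r (Y(W, r) = -5*(-3*r)*4 = -(-60)*r = 60*r)
h(J, x) = J + 2*x
Q(D, U) = 32400 (Q(D, U) = (60*(-3))**2 = (-180)**2 = 32400)
(Q(167, h(-10, -3 - 1)) + 15228)/(9084 + 14468) = (32400 + 15228)/(9084 + 14468) = 47628/23552 = 47628*(1/23552) = 11907/5888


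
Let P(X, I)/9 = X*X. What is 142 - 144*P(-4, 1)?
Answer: -20594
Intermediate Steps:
P(X, I) = 9*X**2 (P(X, I) = 9*(X*X) = 9*X**2)
142 - 144*P(-4, 1) = 142 - 1296*(-4)**2 = 142 - 1296*16 = 142 - 144*144 = 142 - 20736 = -20594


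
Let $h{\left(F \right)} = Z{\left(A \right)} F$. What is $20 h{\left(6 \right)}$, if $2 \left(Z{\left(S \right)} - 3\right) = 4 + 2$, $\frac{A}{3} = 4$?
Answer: $720$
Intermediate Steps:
$A = 12$ ($A = 3 \cdot 4 = 12$)
$Z{\left(S \right)} = 6$ ($Z{\left(S \right)} = 3 + \frac{4 + 2}{2} = 3 + \frac{1}{2} \cdot 6 = 3 + 3 = 6$)
$h{\left(F \right)} = 6 F$
$20 h{\left(6 \right)} = 20 \cdot 6 \cdot 6 = 20 \cdot 36 = 720$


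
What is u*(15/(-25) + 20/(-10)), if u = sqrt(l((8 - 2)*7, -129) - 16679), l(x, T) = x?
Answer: -13*I*sqrt(16637)/5 ≈ -335.36*I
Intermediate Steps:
u = I*sqrt(16637) (u = sqrt((8 - 2)*7 - 16679) = sqrt(6*7 - 16679) = sqrt(42 - 16679) = sqrt(-16637) = I*sqrt(16637) ≈ 128.98*I)
u*(15/(-25) + 20/(-10)) = (I*sqrt(16637))*(15/(-25) + 20/(-10)) = (I*sqrt(16637))*(15*(-1/25) + 20*(-1/10)) = (I*sqrt(16637))*(-3/5 - 2) = (I*sqrt(16637))*(-13/5) = -13*I*sqrt(16637)/5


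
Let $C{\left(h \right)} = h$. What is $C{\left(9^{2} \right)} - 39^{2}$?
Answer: $-1440$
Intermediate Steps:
$C{\left(9^{2} \right)} - 39^{2} = 9^{2} - 39^{2} = 81 - 1521 = -1440$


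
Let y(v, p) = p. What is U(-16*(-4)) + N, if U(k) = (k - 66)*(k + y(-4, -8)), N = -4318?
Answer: -4430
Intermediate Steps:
U(k) = (-66 + k)*(-8 + k) (U(k) = (k - 66)*(k - 8) = (-66 + k)*(-8 + k))
U(-16*(-4)) + N = (528 + (-16*(-4))**2 - (-1184)*(-4)) - 4318 = (528 + 64**2 - 74*64) - 4318 = (528 + 4096 - 4736) - 4318 = -112 - 4318 = -4430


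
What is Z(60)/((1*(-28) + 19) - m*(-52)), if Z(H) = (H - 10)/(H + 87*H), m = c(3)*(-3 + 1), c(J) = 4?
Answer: -1/44880 ≈ -2.2282e-5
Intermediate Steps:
m = -8 (m = 4*(-3 + 1) = 4*(-2) = -8)
Z(H) = (-10 + H)/(88*H) (Z(H) = (-10 + H)/((88*H)) = (-10 + H)*(1/(88*H)) = (-10 + H)/(88*H))
Z(60)/((1*(-28) + 19) - m*(-52)) = ((1/88)*(-10 + 60)/60)/((1*(-28) + 19) - (-8)*(-52)) = ((1/88)*(1/60)*50)/((-28 + 19) - 1*416) = 5/(528*(-9 - 416)) = (5/528)/(-425) = (5/528)*(-1/425) = -1/44880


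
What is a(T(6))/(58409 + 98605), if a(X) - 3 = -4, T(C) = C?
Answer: -1/157014 ≈ -6.3689e-6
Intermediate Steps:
a(X) = -1 (a(X) = 3 - 4 = -1)
a(T(6))/(58409 + 98605) = -1/(58409 + 98605) = -1/157014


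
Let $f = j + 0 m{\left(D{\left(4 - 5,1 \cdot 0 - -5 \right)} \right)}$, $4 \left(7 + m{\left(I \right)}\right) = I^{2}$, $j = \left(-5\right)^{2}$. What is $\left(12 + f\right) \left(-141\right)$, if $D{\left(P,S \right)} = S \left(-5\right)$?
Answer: $-5217$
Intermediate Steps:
$j = 25$
$D{\left(P,S \right)} = - 5 S$
$m{\left(I \right)} = -7 + \frac{I^{2}}{4}$
$f = 25$ ($f = 25 + 0 \left(-7 + \frac{\left(- 5 \left(1 \cdot 0 - -5\right)\right)^{2}}{4}\right) = 25 + 0 \left(-7 + \frac{\left(- 5 \left(0 + 5\right)\right)^{2}}{4}\right) = 25 + 0 \left(-7 + \frac{\left(\left(-5\right) 5\right)^{2}}{4}\right) = 25 + 0 \left(-7 + \frac{\left(-25\right)^{2}}{4}\right) = 25 + 0 \left(-7 + \frac{1}{4} \cdot 625\right) = 25 + 0 \left(-7 + \frac{625}{4}\right) = 25 + 0 \cdot \frac{597}{4} = 25 + 0 = 25$)
$\left(12 + f\right) \left(-141\right) = \left(12 + 25\right) \left(-141\right) = 37 \left(-141\right) = -5217$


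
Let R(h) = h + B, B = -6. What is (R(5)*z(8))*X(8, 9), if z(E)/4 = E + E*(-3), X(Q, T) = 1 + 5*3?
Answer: 1024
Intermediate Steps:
X(Q, T) = 16 (X(Q, T) = 1 + 15 = 16)
R(h) = -6 + h (R(h) = h - 6 = -6 + h)
z(E) = -8*E (z(E) = 4*(E + E*(-3)) = 4*(E - 3*E) = 4*(-2*E) = -8*E)
(R(5)*z(8))*X(8, 9) = ((-6 + 5)*(-8*8))*16 = -1*(-64)*16 = 64*16 = 1024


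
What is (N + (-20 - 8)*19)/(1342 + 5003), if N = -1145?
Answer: -559/2115 ≈ -0.26430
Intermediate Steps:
(N + (-20 - 8)*19)/(1342 + 5003) = (-1145 + (-20 - 8)*19)/(1342 + 5003) = (-1145 - 28*19)/6345 = (-1145 - 532)*(1/6345) = -1677*1/6345 = -559/2115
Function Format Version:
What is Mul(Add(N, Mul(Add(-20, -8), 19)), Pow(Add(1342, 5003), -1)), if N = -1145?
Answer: Rational(-559, 2115) ≈ -0.26430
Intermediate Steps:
Mul(Add(N, Mul(Add(-20, -8), 19)), Pow(Add(1342, 5003), -1)) = Mul(Add(-1145, Mul(Add(-20, -8), 19)), Pow(Add(1342, 5003), -1)) = Mul(Add(-1145, Mul(-28, 19)), Pow(6345, -1)) = Mul(Add(-1145, -532), Rational(1, 6345)) = Mul(-1677, Rational(1, 6345)) = Rational(-559, 2115)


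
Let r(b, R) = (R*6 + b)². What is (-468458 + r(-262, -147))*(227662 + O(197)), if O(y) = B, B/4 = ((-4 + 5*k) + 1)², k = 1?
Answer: 191312814484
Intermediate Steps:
B = 16 (B = 4*((-4 + 5*1) + 1)² = 4*((-4 + 5) + 1)² = 4*(1 + 1)² = 4*2² = 4*4 = 16)
O(y) = 16
r(b, R) = (b + 6*R)² (r(b, R) = (6*R + b)² = (b + 6*R)²)
(-468458 + r(-262, -147))*(227662 + O(197)) = (-468458 + (-262 + 6*(-147))²)*(227662 + 16) = (-468458 + (-262 - 882)²)*227678 = (-468458 + (-1144)²)*227678 = (-468458 + 1308736)*227678 = 840278*227678 = 191312814484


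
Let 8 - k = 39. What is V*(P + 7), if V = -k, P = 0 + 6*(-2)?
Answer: -155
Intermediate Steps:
k = -31 (k = 8 - 1*39 = 8 - 39 = -31)
P = -12 (P = 0 - 12 = -12)
V = 31 (V = -1*(-31) = 31)
V*(P + 7) = 31*(-12 + 7) = 31*(-5) = -155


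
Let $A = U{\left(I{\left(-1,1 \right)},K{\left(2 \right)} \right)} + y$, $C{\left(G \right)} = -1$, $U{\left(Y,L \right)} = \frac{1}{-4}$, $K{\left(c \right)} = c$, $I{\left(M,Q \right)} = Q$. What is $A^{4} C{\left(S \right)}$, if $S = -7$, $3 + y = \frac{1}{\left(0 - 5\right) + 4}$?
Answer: $- \frac{83521}{256} \approx -326.25$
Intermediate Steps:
$y = -4$ ($y = -3 + \frac{1}{\left(0 - 5\right) + 4} = -3 + \frac{1}{-5 + 4} = -3 + \frac{1}{-1} = -3 - 1 = -4$)
$U{\left(Y,L \right)} = - \frac{1}{4}$
$A = - \frac{17}{4}$ ($A = - \frac{1}{4} - 4 = - \frac{17}{4} \approx -4.25$)
$A^{4} C{\left(S \right)} = \left(- \frac{17}{4}\right)^{4} \left(-1\right) = \frac{83521}{256} \left(-1\right) = - \frac{83521}{256}$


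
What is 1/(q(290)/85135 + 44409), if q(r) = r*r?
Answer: 17027/756168863 ≈ 2.2517e-5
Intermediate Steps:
q(r) = r**2
1/(q(290)/85135 + 44409) = 1/(290**2/85135 + 44409) = 1/(84100*(1/85135) + 44409) = 1/(16820/17027 + 44409) = 1/(756168863/17027) = 17027/756168863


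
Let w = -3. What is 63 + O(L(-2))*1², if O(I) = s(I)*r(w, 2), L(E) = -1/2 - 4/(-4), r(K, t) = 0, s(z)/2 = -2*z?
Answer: 63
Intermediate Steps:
s(z) = -4*z (s(z) = 2*(-2*z) = -4*z)
L(E) = ½ (L(E) = -1*½ - 4*(-¼) = -½ + 1 = ½)
O(I) = 0 (O(I) = -4*I*0 = 0)
63 + O(L(-2))*1² = 63 + 0*1² = 63 + 0*1 = 63 + 0 = 63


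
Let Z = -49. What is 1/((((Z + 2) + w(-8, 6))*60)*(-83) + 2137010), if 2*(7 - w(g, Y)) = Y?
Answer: 1/2351150 ≈ 4.2532e-7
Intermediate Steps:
w(g, Y) = 7 - Y/2
1/((((Z + 2) + w(-8, 6))*60)*(-83) + 2137010) = 1/((((-49 + 2) + (7 - ½*6))*60)*(-83) + 2137010) = 1/(((-47 + (7 - 3))*60)*(-83) + 2137010) = 1/(((-47 + 4)*60)*(-83) + 2137010) = 1/(-43*60*(-83) + 2137010) = 1/(-2580*(-83) + 2137010) = 1/(214140 + 2137010) = 1/2351150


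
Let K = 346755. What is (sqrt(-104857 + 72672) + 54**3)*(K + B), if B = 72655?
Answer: 66041976240 + 419410*I*sqrt(32185) ≈ 6.6042e+10 + 7.5243e+7*I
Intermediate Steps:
(sqrt(-104857 + 72672) + 54**3)*(K + B) = (sqrt(-104857 + 72672) + 54**3)*(346755 + 72655) = (sqrt(-32185) + 157464)*419410 = (I*sqrt(32185) + 157464)*419410 = (157464 + I*sqrt(32185))*419410 = 66041976240 + 419410*I*sqrt(32185)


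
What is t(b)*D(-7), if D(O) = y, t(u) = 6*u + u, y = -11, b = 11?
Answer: -847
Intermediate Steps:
t(u) = 7*u
D(O) = -11
t(b)*D(-7) = (7*11)*(-11) = 77*(-11) = -847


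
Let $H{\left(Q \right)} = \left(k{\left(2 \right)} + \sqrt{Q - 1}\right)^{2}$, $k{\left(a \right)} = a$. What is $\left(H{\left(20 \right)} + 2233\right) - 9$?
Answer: $2247 + 4 \sqrt{19} \approx 2264.4$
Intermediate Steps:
$H{\left(Q \right)} = \left(2 + \sqrt{-1 + Q}\right)^{2}$ ($H{\left(Q \right)} = \left(2 + \sqrt{Q - 1}\right)^{2} = \left(2 + \sqrt{-1 + Q}\right)^{2}$)
$\left(H{\left(20 \right)} + 2233\right) - 9 = \left(\left(2 + \sqrt{-1 + 20}\right)^{2} + 2233\right) - 9 = \left(\left(2 + \sqrt{19}\right)^{2} + 2233\right) - 9 = \left(2233 + \left(2 + \sqrt{19}\right)^{2}\right) - 9 = 2224 + \left(2 + \sqrt{19}\right)^{2}$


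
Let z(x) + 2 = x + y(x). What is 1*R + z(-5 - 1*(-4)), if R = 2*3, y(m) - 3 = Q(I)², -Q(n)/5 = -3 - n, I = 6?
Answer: 2031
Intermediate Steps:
Q(n) = 15 + 5*n (Q(n) = -5*(-3 - n) = 15 + 5*n)
y(m) = 2028 (y(m) = 3 + (15 + 5*6)² = 3 + (15 + 30)² = 3 + 45² = 3 + 2025 = 2028)
R = 6
z(x) = 2026 + x (z(x) = -2 + (x + 2028) = -2 + (2028 + x) = 2026 + x)
1*R + z(-5 - 1*(-4)) = 1*6 + (2026 + (-5 - 1*(-4))) = 6 + (2026 + (-5 + 4)) = 6 + (2026 - 1) = 6 + 2025 = 2031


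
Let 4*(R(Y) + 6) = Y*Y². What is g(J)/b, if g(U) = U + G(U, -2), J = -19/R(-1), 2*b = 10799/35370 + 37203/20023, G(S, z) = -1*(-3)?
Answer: 42776096004/7660492435 ≈ 5.5840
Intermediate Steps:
R(Y) = -6 + Y³/4 (R(Y) = -6 + (Y*Y²)/4 = -6 + Y³/4)
G(S, z) = 3
b = 1532098487/1416427020 (b = (10799/35370 + 37203/20023)/2 = (½)*(1532098487/708213510) = 1532098487/1416427020 ≈ 1.0817)
J = 76/25 (J = -19/(-6 + (¼)*(-1)³) = -19/(-6 + (¼)*(-1)) = -19/(-6 - ¼) = -19/(-25/4) = -19*(-4/25) = 76/25 ≈ 3.0400)
g(U) = 3 + U (g(U) = U + 3 = 3 + U)
g(J)/b = (3 + 76/25)/(1532098487/1416427020) = (151/25)*(1416427020/1532098487) = 42776096004/7660492435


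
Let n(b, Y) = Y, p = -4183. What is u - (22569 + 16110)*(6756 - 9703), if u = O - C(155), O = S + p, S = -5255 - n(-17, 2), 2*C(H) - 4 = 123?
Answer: 227955019/2 ≈ 1.1398e+8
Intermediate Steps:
C(H) = 127/2 (C(H) = 2 + (½)*123 = 2 + 123/2 = 127/2)
S = -5257 (S = -5255 - 1*2 = -5255 - 2 = -5257)
O = -9440 (O = -5257 - 4183 = -9440)
u = -19007/2 (u = -9440 - 1*127/2 = -9440 - 127/2 = -19007/2 ≈ -9503.5)
u - (22569 + 16110)*(6756 - 9703) = -19007/2 - (22569 + 16110)*(6756 - 9703) = -19007/2 - 38679*(-2947) = -19007/2 - 1*(-113987013) = -19007/2 + 113987013 = 227955019/2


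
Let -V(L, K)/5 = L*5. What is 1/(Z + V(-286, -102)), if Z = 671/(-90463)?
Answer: 1483/10603439 ≈ 0.00013986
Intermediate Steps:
V(L, K) = -25*L (V(L, K) = -5*L*5 = -25*L)
Z = -11/1483 (Z = 671*(-1/90463) = -11/1483 ≈ -0.0074174)
1/(Z + V(-286, -102)) = 1/(-11/1483 - 25*(-286)) = 1/(-11/1483 + 7150) = 1/(10603439/1483) = 1483/10603439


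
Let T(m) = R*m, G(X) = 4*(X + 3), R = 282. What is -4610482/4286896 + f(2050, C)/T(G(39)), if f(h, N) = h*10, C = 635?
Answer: -4079525851/6346749528 ≈ -0.64277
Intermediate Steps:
f(h, N) = 10*h
G(X) = 12 + 4*X (G(X) = 4*(3 + X) = 12 + 4*X)
T(m) = 282*m
-4610482/4286896 + f(2050, C)/T(G(39)) = -4610482/4286896 + (10*2050)/((282*(12 + 4*39))) = -4610482*1/4286896 + 20500/((282*(12 + 156))) = -2305241/2143448 + 20500/((282*168)) = -2305241/2143448 + 20500/47376 = -2305241/2143448 + 20500*(1/47376) = -2305241/2143448 + 5125/11844 = -4079525851/6346749528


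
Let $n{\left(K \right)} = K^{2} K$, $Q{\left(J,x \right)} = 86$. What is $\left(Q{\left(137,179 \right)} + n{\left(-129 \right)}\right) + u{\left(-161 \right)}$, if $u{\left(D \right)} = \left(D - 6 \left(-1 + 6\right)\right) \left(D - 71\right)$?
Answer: $-2102291$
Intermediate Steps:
$n{\left(K \right)} = K^{3}$
$u{\left(D \right)} = \left(-71 + D\right) \left(-30 + D\right)$ ($u{\left(D \right)} = \left(D - 30\right) \left(-71 + D\right) = \left(-30 + D\right) \left(-71 + D\right) = \left(-71 + D\right) \left(-30 + D\right)$)
$\left(Q{\left(137,179 \right)} + n{\left(-129 \right)}\right) + u{\left(-161 \right)} = \left(86 + \left(-129\right)^{3}\right) + \left(2130 + \left(-161\right)^{2} - -16261\right) = \left(86 - 2146689\right) + \left(2130 + 25921 + 16261\right) = -2146603 + 44312 = -2102291$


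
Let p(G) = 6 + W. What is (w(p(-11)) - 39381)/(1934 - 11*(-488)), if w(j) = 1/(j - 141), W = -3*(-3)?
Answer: -4962007/920052 ≈ -5.3932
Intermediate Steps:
W = 9
p(G) = 15 (p(G) = 6 + 9 = 15)
w(j) = 1/(-141 + j)
(w(p(-11)) - 39381)/(1934 - 11*(-488)) = (1/(-141 + 15) - 39381)/(1934 - 11*(-488)) = (1/(-126) - 39381)/(1934 + 5368) = (-1/126 - 39381)/7302 = -4962007/126*1/7302 = -4962007/920052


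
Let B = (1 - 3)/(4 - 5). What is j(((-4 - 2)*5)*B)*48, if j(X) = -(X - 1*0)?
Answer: 2880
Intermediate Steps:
B = 2 (B = -2/(-1) = -2*(-1) = 2)
j(X) = -X (j(X) = -(X + 0) = -X)
j(((-4 - 2)*5)*B)*48 = -(-4 - 2)*5*2*48 = -(-6*5)*2*48 = -(-30)*2*48 = -1*(-60)*48 = 60*48 = 2880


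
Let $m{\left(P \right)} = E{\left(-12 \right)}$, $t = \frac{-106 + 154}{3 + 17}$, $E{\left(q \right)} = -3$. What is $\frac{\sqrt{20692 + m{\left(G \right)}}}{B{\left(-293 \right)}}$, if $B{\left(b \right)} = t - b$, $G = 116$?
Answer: $\frac{5 \sqrt{20689}}{1477} \approx 0.48692$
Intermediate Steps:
$t = \frac{12}{5}$ ($t = \frac{48}{20} = 48 \cdot \frac{1}{20} = \frac{12}{5} \approx 2.4$)
$m{\left(P \right)} = -3$
$B{\left(b \right)} = \frac{12}{5} - b$
$\frac{\sqrt{20692 + m{\left(G \right)}}}{B{\left(-293 \right)}} = \frac{\sqrt{20692 - 3}}{\frac{12}{5} - -293} = \frac{\sqrt{20689}}{\frac{12}{5} + 293} = \frac{\sqrt{20689}}{\frac{1477}{5}} = \sqrt{20689} \cdot \frac{5}{1477} = \frac{5 \sqrt{20689}}{1477}$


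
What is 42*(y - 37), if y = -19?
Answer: -2352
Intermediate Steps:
42*(y - 37) = 42*(-19 - 37) = 42*(-56) = -2352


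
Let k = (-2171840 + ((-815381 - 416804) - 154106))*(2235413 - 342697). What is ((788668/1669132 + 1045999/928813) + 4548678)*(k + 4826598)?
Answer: -11872752100315762754979734221900/387577875079 ≈ -3.0633e+19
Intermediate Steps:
k = -6734531473796 (k = (-2171840 + (-1232185 - 154106))*1892716 = (-2171840 - 1386291)*1892716 = -3558131*1892716 = -6734531473796)
((788668/1669132 + 1045999/928813) + 4548678)*(k + 4826598) = ((788668/1669132 + 1045999/928813) + 4548678)*(-6734531473796 + 4826598) = ((788668*(1/1669132) + 1045999*(1/928813)) + 4548678)*(-6734526647198) = ((197167/417283 + 1045999/928813) + 4548678)*(-6734526647198) = (619608873488/387577875079 + 4548678)*(-6734526647198) = (1762967573267469050/387577875079)*(-6734526647198) = -11872752100315762754979734221900/387577875079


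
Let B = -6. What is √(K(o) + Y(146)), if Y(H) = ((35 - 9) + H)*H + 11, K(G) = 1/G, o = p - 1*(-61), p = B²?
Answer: 2*√59095601/97 ≈ 158.50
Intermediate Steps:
p = 36 (p = (-6)² = 36)
o = 97 (o = 36 - 1*(-61) = 36 + 61 = 97)
Y(H) = 11 + H*(26 + H) (Y(H) = (26 + H)*H + 11 = H*(26 + H) + 11 = 11 + H*(26 + H))
√(K(o) + Y(146)) = √(1/97 + (11 + 146² + 26*146)) = √(1/97 + (11 + 21316 + 3796)) = √(1/97 + 25123) = √(2436932/97) = 2*√59095601/97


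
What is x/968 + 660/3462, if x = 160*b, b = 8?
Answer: 105630/69817 ≈ 1.5130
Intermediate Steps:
x = 1280 (x = 160*8 = 1280)
x/968 + 660/3462 = 1280/968 + 660/3462 = 1280*(1/968) + 660*(1/3462) = 160/121 + 110/577 = 105630/69817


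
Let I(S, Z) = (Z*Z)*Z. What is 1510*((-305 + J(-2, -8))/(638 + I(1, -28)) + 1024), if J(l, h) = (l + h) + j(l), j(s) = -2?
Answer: 16478519015/10657 ≈ 1.5463e+6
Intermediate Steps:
I(S, Z) = Z³ (I(S, Z) = Z²*Z = Z³)
J(l, h) = -2 + h + l (J(l, h) = (l + h) - 2 = (h + l) - 2 = -2 + h + l)
1510*((-305 + J(-2, -8))/(638 + I(1, -28)) + 1024) = 1510*((-305 + (-2 - 8 - 2))/(638 + (-28)³) + 1024) = 1510*((-305 - 12)/(638 - 21952) + 1024) = 1510*(-317/(-21314) + 1024) = 1510*(-317*(-1/21314) + 1024) = 1510*(317/21314 + 1024) = 1510*(21825853/21314) = 16478519015/10657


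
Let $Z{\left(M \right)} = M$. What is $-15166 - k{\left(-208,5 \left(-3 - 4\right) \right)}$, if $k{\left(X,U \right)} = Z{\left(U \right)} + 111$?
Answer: $-15242$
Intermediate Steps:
$k{\left(X,U \right)} = 111 + U$ ($k{\left(X,U \right)} = U + 111 = 111 + U$)
$-15166 - k{\left(-208,5 \left(-3 - 4\right) \right)} = -15166 - \left(111 + 5 \left(-3 - 4\right)\right) = -15166 - \left(111 + 5 \left(-7\right)\right) = -15166 - \left(111 - 35\right) = -15166 - 76 = -15242$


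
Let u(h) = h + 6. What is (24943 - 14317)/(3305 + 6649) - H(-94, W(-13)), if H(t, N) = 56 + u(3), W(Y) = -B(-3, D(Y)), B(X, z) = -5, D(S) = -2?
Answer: -15152/237 ≈ -63.932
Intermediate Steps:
u(h) = 6 + h
W(Y) = 5 (W(Y) = -1*(-5) = 5)
H(t, N) = 65 (H(t, N) = 56 + (6 + 3) = 56 + 9 = 65)
(24943 - 14317)/(3305 + 6649) - H(-94, W(-13)) = (24943 - 14317)/(3305 + 6649) - 1*65 = 10626/9954 - 65 = 10626*(1/9954) - 65 = 253/237 - 65 = -15152/237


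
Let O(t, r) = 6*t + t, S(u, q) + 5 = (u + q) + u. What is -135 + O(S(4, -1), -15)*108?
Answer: 1377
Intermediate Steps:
S(u, q) = -5 + q + 2*u (S(u, q) = -5 + ((u + q) + u) = -5 + ((q + u) + u) = -5 + (q + 2*u) = -5 + q + 2*u)
O(t, r) = 7*t
-135 + O(S(4, -1), -15)*108 = -135 + (7*(-5 - 1 + 2*4))*108 = -135 + (7*(-5 - 1 + 8))*108 = -135 + (7*2)*108 = -135 + 14*108 = -135 + 1512 = 1377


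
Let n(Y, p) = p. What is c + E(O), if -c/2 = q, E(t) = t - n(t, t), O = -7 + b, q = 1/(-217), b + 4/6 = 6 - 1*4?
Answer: 2/217 ≈ 0.0092166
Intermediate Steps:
b = 4/3 (b = -⅔ + (6 - 1*4) = -⅔ + (6 - 4) = -⅔ + 2 = 4/3 ≈ 1.3333)
q = -1/217 ≈ -0.0046083
O = -17/3 (O = -7 + 4/3 = -17/3 ≈ -5.6667)
E(t) = 0 (E(t) = t - t = 0)
c = 2/217 (c = -2*(-1/217) = 2/217 ≈ 0.0092166)
c + E(O) = 2/217 + 0 = 2/217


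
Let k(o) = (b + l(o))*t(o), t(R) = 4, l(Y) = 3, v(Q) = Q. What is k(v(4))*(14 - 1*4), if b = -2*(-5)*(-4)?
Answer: -1480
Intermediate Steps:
b = -40 (b = 10*(-4) = -40)
k(o) = -148 (k(o) = (-40 + 3)*4 = -37*4 = -148)
k(v(4))*(14 - 1*4) = -148*(14 - 1*4) = -148*(14 - 4) = -148*10 = -1480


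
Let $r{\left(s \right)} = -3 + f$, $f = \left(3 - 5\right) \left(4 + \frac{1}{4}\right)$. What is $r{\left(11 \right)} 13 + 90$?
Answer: $- \frac{119}{2} \approx -59.5$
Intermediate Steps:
$f = - \frac{17}{2}$ ($f = - 2 \left(4 + \frac{1}{4}\right) = \left(-2\right) \frac{17}{4} = - \frac{17}{2} \approx -8.5$)
$r{\left(s \right)} = - \frac{23}{2}$ ($r{\left(s \right)} = -3 - \frac{17}{2} = - \frac{23}{2}$)
$r{\left(11 \right)} 13 + 90 = \left(- \frac{23}{2}\right) 13 + 90 = - \frac{299}{2} + 90 = - \frac{119}{2}$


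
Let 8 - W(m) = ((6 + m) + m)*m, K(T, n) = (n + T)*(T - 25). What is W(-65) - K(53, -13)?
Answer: -9172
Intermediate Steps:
K(T, n) = (-25 + T)*(T + n) (K(T, n) = (T + n)*(-25 + T) = (-25 + T)*(T + n))
W(m) = 8 - m*(6 + 2*m) (W(m) = 8 - ((6 + m) + m)*m = 8 - (6 + 2*m)*m = 8 - m*(6 + 2*m))
W(-65) - K(53, -13) = (8 - 6*(-65) - 2*(-65)²) - (53² - 25*53 - 25*(-13) + 53*(-13)) = (8 + 390 - 2*4225) - (2809 - 1325 + 325 - 689) = (8 + 390 - 8450) - 1*1120 = -8052 - 1120 = -9172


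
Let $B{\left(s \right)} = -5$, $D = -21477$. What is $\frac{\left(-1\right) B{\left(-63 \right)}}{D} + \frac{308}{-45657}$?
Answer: $- \frac{2281067}{326858463} \approx -0.0069788$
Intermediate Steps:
$\frac{\left(-1\right) B{\left(-63 \right)}}{D} + \frac{308}{-45657} = \frac{\left(-1\right) \left(-5\right)}{-21477} + \frac{308}{-45657} = 5 \left(- \frac{1}{21477}\right) + 308 \left(- \frac{1}{45657}\right) = - \frac{5}{21477} - \frac{308}{45657} = - \frac{2281067}{326858463}$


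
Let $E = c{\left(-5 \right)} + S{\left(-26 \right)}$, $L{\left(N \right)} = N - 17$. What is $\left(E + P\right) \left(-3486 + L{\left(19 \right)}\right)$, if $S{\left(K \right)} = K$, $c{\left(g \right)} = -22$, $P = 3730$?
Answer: $-12828088$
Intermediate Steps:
$L{\left(N \right)} = -17 + N$
$E = -48$ ($E = -22 - 26 = -48$)
$\left(E + P\right) \left(-3486 + L{\left(19 \right)}\right) = \left(-48 + 3730\right) \left(-3486 + \left(-17 + 19\right)\right) = 3682 \left(-3486 + 2\right) = 3682 \left(-3484\right) = -12828088$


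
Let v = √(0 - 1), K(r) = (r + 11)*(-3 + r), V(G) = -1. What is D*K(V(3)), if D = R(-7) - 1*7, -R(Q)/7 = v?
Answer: 280 + 280*I ≈ 280.0 + 280.0*I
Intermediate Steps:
K(r) = (-3 + r)*(11 + r) (K(r) = (11 + r)*(-3 + r) = (-3 + r)*(11 + r))
v = I (v = √(-1) = I ≈ 1.0*I)
R(Q) = -7*I
D = -7 - 7*I (D = -7*I - 1*7 = -7*I - 7 = -7 - 7*I ≈ -7.0 - 7.0*I)
D*K(V(3)) = (-7 - 7*I)*(-33 + (-1)² + 8*(-1)) = (-7 - 7*I)*(-33 + 1 - 8) = (-7 - 7*I)*(-40) = 280 + 280*I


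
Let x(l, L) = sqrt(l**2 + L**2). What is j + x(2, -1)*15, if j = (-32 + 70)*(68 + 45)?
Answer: 4294 + 15*sqrt(5) ≈ 4327.5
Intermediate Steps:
x(l, L) = sqrt(L**2 + l**2)
j = 4294 (j = 38*113 = 4294)
j + x(2, -1)*15 = 4294 + sqrt((-1)**2 + 2**2)*15 = 4294 + sqrt(1 + 4)*15 = 4294 + sqrt(5)*15 = 4294 + 15*sqrt(5)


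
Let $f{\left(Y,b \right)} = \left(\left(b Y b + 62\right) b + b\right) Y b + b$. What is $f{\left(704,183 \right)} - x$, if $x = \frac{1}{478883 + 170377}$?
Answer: $\frac{360885543397311983219}{649260} \approx 5.5584 \cdot 10^{14}$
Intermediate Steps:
$x = \frac{1}{649260} \approx 1.5402 \cdot 10^{-6}$
$f{\left(Y,b \right)} = b + Y b \left(b + b \left(62 + Y b^{2}\right)\right)$ ($f{\left(Y,b \right)} = \left(\left(Y b b + 62\right) b + b\right) Y b + b = \left(\left(Y b^{2} + 62\right) b + b\right) Y b + b = \left(\left(62 + Y b^{2}\right) b + b\right) Y b + b = \left(b \left(62 + Y b^{2}\right) + b\right) Y b + b = \left(b + b \left(62 + Y b^{2}\right)\right) Y b + b = Y \left(b + b \left(62 + Y b^{2}\right)\right) b + b = Y b \left(b + b \left(62 + Y b^{2}\right)\right) + b = b + Y b \left(b + b \left(62 + Y b^{2}\right)\right)$)
$f{\left(704,183 \right)} - x = 183 \left(1 + 704^{2} \cdot 183^{3} + 63 \cdot 704 \cdot 183\right) - \frac{1}{649260} = 183 \left(1 + 495616 \cdot 6128487 + 8116416\right) - \frac{1}{649260} = 183 \left(1 + 3037376212992 + 8116416\right) - \frac{1}{649260} = 183 \cdot 3037384329409 - \frac{1}{649260} = 555841332281847 - \frac{1}{649260} = \frac{360885543397311983219}{649260}$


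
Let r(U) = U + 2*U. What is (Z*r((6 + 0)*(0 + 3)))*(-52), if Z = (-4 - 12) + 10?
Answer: 16848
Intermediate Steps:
r(U) = 3*U
Z = -6 (Z = -16 + 10 = -6)
(Z*r((6 + 0)*(0 + 3)))*(-52) = -18*(6 + 0)*(0 + 3)*(-52) = -18*6*3*(-52) = -18*18*(-52) = -6*54*(-52) = -324*(-52) = 16848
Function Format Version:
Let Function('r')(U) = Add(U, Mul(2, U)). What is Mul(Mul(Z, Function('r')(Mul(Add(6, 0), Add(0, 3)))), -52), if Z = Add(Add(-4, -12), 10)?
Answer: 16848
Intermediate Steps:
Function('r')(U) = Mul(3, U)
Z = -6 (Z = Add(-16, 10) = -6)
Mul(Mul(Z, Function('r')(Mul(Add(6, 0), Add(0, 3)))), -52) = Mul(Mul(-6, Mul(3, Mul(Add(6, 0), Add(0, 3)))), -52) = Mul(Mul(-6, Mul(3, Mul(6, 3))), -52) = Mul(Mul(-6, Mul(3, 18)), -52) = Mul(Mul(-6, 54), -52) = Mul(-324, -52) = 16848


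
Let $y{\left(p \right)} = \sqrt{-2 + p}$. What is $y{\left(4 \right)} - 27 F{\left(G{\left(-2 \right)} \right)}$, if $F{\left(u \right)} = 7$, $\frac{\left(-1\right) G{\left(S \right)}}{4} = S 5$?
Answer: $-189 + \sqrt{2} \approx -187.59$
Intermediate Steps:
$G{\left(S \right)} = - 20 S$ ($G{\left(S \right)} = - 4 S 5 = - 4 \cdot 5 S = - 20 S$)
$y{\left(4 \right)} - 27 F{\left(G{\left(-2 \right)} \right)} = \sqrt{-2 + 4} - 189 = \sqrt{2} - 189 = -189 + \sqrt{2}$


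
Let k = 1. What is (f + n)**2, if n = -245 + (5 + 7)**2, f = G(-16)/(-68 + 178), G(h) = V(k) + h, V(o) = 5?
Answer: 1022121/100 ≈ 10221.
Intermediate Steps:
G(h) = 5 + h
f = -1/10 (f = (5 - 16)/(-68 + 178) = -11/110 = -11*1/110 = -1/10 ≈ -0.10000)
n = -101 (n = -245 + 12**2 = -245 + 144 = -101)
(f + n)**2 = (-1/10 - 101)**2 = (-1011/10)**2 = 1022121/100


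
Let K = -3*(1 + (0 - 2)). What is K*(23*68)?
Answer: 4692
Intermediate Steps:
K = 3 (K = -3*(1 - 2) = -3*(-1) = 3)
K*(23*68) = 3*(23*68) = 3*1564 = 4692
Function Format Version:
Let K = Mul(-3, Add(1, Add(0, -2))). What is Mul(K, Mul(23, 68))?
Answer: 4692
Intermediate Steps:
K = 3 (K = Mul(-3, Add(1, -2)) = Mul(-3, -1) = 3)
Mul(K, Mul(23, 68)) = Mul(3, Mul(23, 68)) = Mul(3, 1564) = 4692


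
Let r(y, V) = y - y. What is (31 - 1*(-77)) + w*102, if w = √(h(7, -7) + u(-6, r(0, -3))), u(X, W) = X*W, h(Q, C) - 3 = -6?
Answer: 108 + 102*I*√3 ≈ 108.0 + 176.67*I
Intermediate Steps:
r(y, V) = 0
h(Q, C) = -3 (h(Q, C) = 3 - 6 = -3)
u(X, W) = W*X
w = I*√3 (w = √(-3 + 0*(-6)) = √(-3 + 0) = √(-3) = I*√3 ≈ 1.732*I)
(31 - 1*(-77)) + w*102 = (31 - 1*(-77)) + (I*√3)*102 = (31 + 77) + 102*I*√3 = 108 + 102*I*√3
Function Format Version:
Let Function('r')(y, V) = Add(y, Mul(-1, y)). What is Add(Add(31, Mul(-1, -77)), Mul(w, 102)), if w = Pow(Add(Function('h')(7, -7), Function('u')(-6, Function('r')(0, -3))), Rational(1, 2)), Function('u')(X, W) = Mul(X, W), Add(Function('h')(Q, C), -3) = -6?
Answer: Add(108, Mul(102, I, Pow(3, Rational(1, 2)))) ≈ Add(108.00, Mul(176.67, I))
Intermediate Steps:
Function('r')(y, V) = 0
Function('h')(Q, C) = -3 (Function('h')(Q, C) = Add(3, -6) = -3)
Function('u')(X, W) = Mul(W, X)
w = Mul(I, Pow(3, Rational(1, 2))) (w = Pow(Add(-3, Mul(0, -6)), Rational(1, 2)) = Pow(Add(-3, 0), Rational(1, 2)) = Pow(-3, Rational(1, 2)) = Mul(I, Pow(3, Rational(1, 2))) ≈ Mul(1.7320, I))
Add(Add(31, Mul(-1, -77)), Mul(w, 102)) = Add(Add(31, Mul(-1, -77)), Mul(Mul(I, Pow(3, Rational(1, 2))), 102)) = Add(Add(31, 77), Mul(102, I, Pow(3, Rational(1, 2)))) = Add(108, Mul(102, I, Pow(3, Rational(1, 2))))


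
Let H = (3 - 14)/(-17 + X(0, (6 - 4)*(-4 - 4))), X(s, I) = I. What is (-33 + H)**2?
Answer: 9604/9 ≈ 1067.1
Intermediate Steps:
H = 1/3 (H = (3 - 14)/(-17 + (6 - 4)*(-4 - 4)) = -11/(-17 + 2*(-8)) = -11/(-17 - 16) = -11/(-33) = -11*(-1/33) = 1/3 ≈ 0.33333)
(-33 + H)**2 = (-33 + 1/3)**2 = (-98/3)**2 = 9604/9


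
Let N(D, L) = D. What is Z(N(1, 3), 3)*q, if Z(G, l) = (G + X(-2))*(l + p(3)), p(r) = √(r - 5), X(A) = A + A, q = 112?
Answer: -1008 - 336*I*√2 ≈ -1008.0 - 475.18*I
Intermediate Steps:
X(A) = 2*A
p(r) = √(-5 + r)
Z(G, l) = (-4 + G)*(l + I*√2) (Z(G, l) = (G + 2*(-2))*(l + √(-5 + 3)) = (G - 4)*(l + √(-2)) = (-4 + G)*(l + I*√2))
Z(N(1, 3), 3)*q = (-4*3 + 1*3 - 4*I*√2 + I*1*√2)*112 = (-12 + 3 - 4*I*√2 + I*√2)*112 = (-9 - 3*I*√2)*112 = -1008 - 336*I*√2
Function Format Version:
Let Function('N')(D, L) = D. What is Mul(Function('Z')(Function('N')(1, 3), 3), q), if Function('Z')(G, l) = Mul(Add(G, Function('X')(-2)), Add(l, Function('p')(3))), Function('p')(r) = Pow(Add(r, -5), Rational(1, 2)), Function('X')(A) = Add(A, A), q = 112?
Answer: Add(-1008, Mul(-336, I, Pow(2, Rational(1, 2)))) ≈ Add(-1008.0, Mul(-475.18, I))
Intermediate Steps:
Function('X')(A) = Mul(2, A)
Function('p')(r) = Pow(Add(-5, r), Rational(1, 2))
Function('Z')(G, l) = Mul(Add(-4, G), Add(l, Mul(I, Pow(2, Rational(1, 2))))) (Function('Z')(G, l) = Mul(Add(G, Mul(2, -2)), Add(l, Pow(Add(-5, 3), Rational(1, 2)))) = Mul(Add(G, -4), Add(l, Pow(-2, Rational(1, 2)))) = Mul(Add(-4, G), Add(l, Mul(I, Pow(2, Rational(1, 2))))))
Mul(Function('Z')(Function('N')(1, 3), 3), q) = Mul(Add(Mul(-4, 3), Mul(1, 3), Mul(-4, I, Pow(2, Rational(1, 2))), Mul(I, 1, Pow(2, Rational(1, 2)))), 112) = Mul(Add(-12, 3, Mul(-4, I, Pow(2, Rational(1, 2))), Mul(I, Pow(2, Rational(1, 2)))), 112) = Mul(Add(-9, Mul(-3, I, Pow(2, Rational(1, 2)))), 112) = Add(-1008, Mul(-336, I, Pow(2, Rational(1, 2))))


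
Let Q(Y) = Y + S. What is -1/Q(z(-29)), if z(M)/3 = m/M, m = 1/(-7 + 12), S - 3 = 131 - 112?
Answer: -145/3187 ≈ -0.045497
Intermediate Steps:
S = 22 (S = 3 + (131 - 112) = 3 + 19 = 22)
m = ⅕ (m = 1/5 = ⅕ ≈ 0.20000)
z(M) = 3/(5*M) (z(M) = 3*(1/(5*M)) = 3/(5*M))
Q(Y) = 22 + Y (Q(Y) = Y + 22 = 22 + Y)
-1/Q(z(-29)) = -1/(22 + (⅗)/(-29)) = -1/(22 + (⅗)*(-1/29)) = -1/(22 - 3/145) = -1/3187/145 = -1*145/3187 = -145/3187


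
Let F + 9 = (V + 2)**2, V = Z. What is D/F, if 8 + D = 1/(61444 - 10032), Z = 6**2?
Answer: -82259/14755244 ≈ -0.0055749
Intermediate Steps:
Z = 36
V = 36
F = 1435 (F = -9 + (36 + 2)**2 = -9 + 38**2 = -9 + 1444 = 1435)
D = -411295/51412 (D = -8 + 1/(61444 - 10032) = -8 + 1/51412 = -411295/51412 ≈ -8.0000)
D/F = -411295/51412/1435 = -411295/51412*1/1435 = -82259/14755244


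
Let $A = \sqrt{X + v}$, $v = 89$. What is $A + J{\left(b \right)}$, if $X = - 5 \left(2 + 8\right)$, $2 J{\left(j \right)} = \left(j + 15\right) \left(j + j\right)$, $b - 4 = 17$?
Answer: $756 + \sqrt{39} \approx 762.25$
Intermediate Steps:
$b = 21$ ($b = 4 + 17 = 21$)
$J{\left(j \right)} = j \left(15 + j\right)$ ($J{\left(j \right)} = \frac{\left(j + 15\right) \left(j + j\right)}{2} = \frac{\left(15 + j\right) 2 j}{2} = \frac{2 j \left(15 + j\right)}{2} = j \left(15 + j\right)$)
$X = -50$ ($X = \left(-5\right) 10 = -50$)
$A = \sqrt{39}$ ($A = \sqrt{-50 + 89} = \sqrt{39} \approx 6.245$)
$A + J{\left(b \right)} = \sqrt{39} + 21 \left(15 + 21\right) = \sqrt{39} + 21 \cdot 36 = \sqrt{39} + 756 = 756 + \sqrt{39}$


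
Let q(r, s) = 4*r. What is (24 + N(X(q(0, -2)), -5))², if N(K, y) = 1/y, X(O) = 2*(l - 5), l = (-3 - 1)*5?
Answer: 14161/25 ≈ 566.44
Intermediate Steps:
l = -20 (l = -4*5 = -20)
X(O) = -50 (X(O) = 2*(-20 - 5) = 2*(-25) = -50)
N(K, y) = 1/y
(24 + N(X(q(0, -2)), -5))² = (24 + 1/(-5))² = (24 - ⅕)² = (119/5)² = 14161/25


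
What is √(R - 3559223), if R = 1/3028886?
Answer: I*√666384634952676678/432698 ≈ 1886.6*I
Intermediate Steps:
R = 1/3028886 ≈ 3.3015e-7
√(R - 3559223) = √(1/3028886 - 3559223) = √(-10780480715577/3028886) = I*√666384634952676678/432698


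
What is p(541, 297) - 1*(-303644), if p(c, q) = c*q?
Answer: 464321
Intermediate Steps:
p(541, 297) - 1*(-303644) = 541*297 - 1*(-303644) = 160677 + 303644 = 464321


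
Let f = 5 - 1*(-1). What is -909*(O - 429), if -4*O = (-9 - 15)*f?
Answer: 357237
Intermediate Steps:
f = 6 (f = 5 + 1 = 6)
O = 36 (O = -(-9 - 15)*6/4 = -(-6)*6 = -¼*(-144) = 36)
-909*(O - 429) = -909*(36 - 429) = -909*(-393) = 357237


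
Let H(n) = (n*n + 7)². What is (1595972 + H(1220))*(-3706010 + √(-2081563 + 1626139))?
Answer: -8210135171929362210 + 35445711897936*I*√1779 ≈ -8.2101e+18 + 1.495e+15*I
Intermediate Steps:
H(n) = (7 + n²)² (H(n) = (n² + 7)² = (7 + n²)²)
(1595972 + H(1220))*(-3706010 + √(-2081563 + 1626139)) = (1595972 + (7 + 1220²)²)*(-3706010 + √(-2081563 + 1626139)) = (1595972 + (7 + 1488400)²)*(-3706010 + √(-455424)) = (1595972 + 1488407²)*(-3706010 + 16*I*√1779) = (1595972 + 2215355397649)*(-3706010 + 16*I*√1779) = 2215356993621*(-3706010 + 16*I*√1779) = -8210135171929362210 + 35445711897936*I*√1779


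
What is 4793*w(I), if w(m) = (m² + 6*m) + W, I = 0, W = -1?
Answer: -4793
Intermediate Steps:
w(m) = -1 + m² + 6*m (w(m) = (m² + 6*m) - 1 = -1 + m² + 6*m)
4793*w(I) = 4793*(-1 + 0² + 6*0) = 4793*(-1 + 0 + 0) = 4793*(-1) = -4793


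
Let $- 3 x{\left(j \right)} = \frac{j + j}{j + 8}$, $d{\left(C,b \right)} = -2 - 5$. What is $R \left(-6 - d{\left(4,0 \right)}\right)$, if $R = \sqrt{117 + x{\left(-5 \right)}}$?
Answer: $\frac{\sqrt{1063}}{3} \approx 10.868$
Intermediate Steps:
$d{\left(C,b \right)} = -7$
$x{\left(j \right)} = - \frac{2 j}{3 \left(8 + j\right)}$ ($x{\left(j \right)} = - \frac{\left(j + j\right) \frac{1}{j + 8}}{3} = - \frac{2 j \frac{1}{8 + j}}{3} = - \frac{2 j}{3 \left(8 + j\right)}$)
$R = \frac{\sqrt{1063}}{3}$ ($R = \sqrt{117 - - \frac{10}{24 + 3 \left(-5\right)}} = \sqrt{117 - - \frac{10}{24 - 15}} = \sqrt{117 - - \frac{10}{9}} = \sqrt{117 - \left(-10\right) \frac{1}{9}} = \sqrt{117 + \frac{10}{9}} = \sqrt{\frac{1063}{9}} = \frac{\sqrt{1063}}{3} \approx 10.868$)
$R \left(-6 - d{\left(4,0 \right)}\right) = \frac{\sqrt{1063}}{3} \left(-6 - -7\right) = \frac{\sqrt{1063}}{3} \left(-6 + 7\right) = \frac{\sqrt{1063}}{3} \cdot 1 = \frac{\sqrt{1063}}{3}$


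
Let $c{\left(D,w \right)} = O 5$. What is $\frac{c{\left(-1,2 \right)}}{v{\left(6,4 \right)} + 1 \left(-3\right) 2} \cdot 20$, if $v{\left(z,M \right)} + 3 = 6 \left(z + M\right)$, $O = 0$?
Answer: $0$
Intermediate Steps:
$v{\left(z,M \right)} = -3 + 6 M + 6 z$ ($v{\left(z,M \right)} = -3 + 6 \left(z + M\right) = -3 + 6 \left(M + z\right) = -3 + \left(6 M + 6 z\right) = -3 + 6 M + 6 z$)
$c{\left(D,w \right)} = 0$ ($c{\left(D,w \right)} = 0 \cdot 5 = 0$)
$\frac{c{\left(-1,2 \right)}}{v{\left(6,4 \right)} + 1 \left(-3\right) 2} \cdot 20 = \frac{0}{\left(-3 + 6 \cdot 4 + 6 \cdot 6\right) + 1 \left(-3\right) 2} \cdot 20 = \frac{0}{\left(-3 + 24 + 36\right) - 6} \cdot 20 = \frac{0}{57 - 6} \cdot 20 = \frac{0}{51} \cdot 20 = 0 \cdot \frac{1}{51} \cdot 20 = 0 \cdot 20 = 0$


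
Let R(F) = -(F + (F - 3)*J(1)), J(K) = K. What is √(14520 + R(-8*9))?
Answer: √14667 ≈ 121.11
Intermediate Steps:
R(F) = 3 - 2*F (R(F) = -(F + (F - 3)*1) = -(F + (-3 + F)*1) = -(F + (-3 + F)) = -(-3 + 2*F) = 3 - 2*F)
√(14520 + R(-8*9)) = √(14520 + (3 - (-16)*9)) = √(14520 + (3 - 2*(-72))) = √(14520 + (3 + 144)) = √(14520 + 147) = √14667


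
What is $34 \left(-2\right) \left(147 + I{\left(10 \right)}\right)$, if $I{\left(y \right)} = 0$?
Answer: $-9996$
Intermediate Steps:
$34 \left(-2\right) \left(147 + I{\left(10 \right)}\right) = 34 \left(-2\right) \left(147 + 0\right) = \left(-68\right) 147 = -9996$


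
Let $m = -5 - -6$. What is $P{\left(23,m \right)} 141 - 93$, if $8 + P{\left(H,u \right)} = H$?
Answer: $2022$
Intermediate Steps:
$m = 1$ ($m = -5 + 6 = 1$)
$P{\left(H,u \right)} = -8 + H$
$P{\left(23,m \right)} 141 - 93 = \left(-8 + 23\right) 141 - 93 = 15 \cdot 141 - 93 = 2115 - 93 = 2022$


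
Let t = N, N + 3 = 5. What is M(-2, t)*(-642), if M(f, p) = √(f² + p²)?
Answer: -1284*√2 ≈ -1815.8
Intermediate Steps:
N = 2 (N = -3 + 5 = 2)
t = 2
M(-2, t)*(-642) = √((-2)² + 2²)*(-642) = √(4 + 4)*(-642) = √8*(-642) = (2*√2)*(-642) = -1284*√2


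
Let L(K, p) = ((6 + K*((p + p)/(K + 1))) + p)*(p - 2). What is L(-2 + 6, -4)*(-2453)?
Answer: -323796/5 ≈ -64759.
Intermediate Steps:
L(K, p) = (-2 + p)*(6 + p + 2*K*p/(1 + K)) (L(K, p) = ((6 + K*((2*p)/(1 + K))) + p)*(-2 + p) = ((6 + K*(2*p/(1 + K))) + p)*(-2 + p) = ((6 + 2*K*p/(1 + K)) + p)*(-2 + p) = (6 + p + 2*K*p/(1 + K))*(-2 + p) = (-2 + p)*(6 + p + 2*K*p/(1 + K)))
L(-2 + 6, -4)*(-2453) = ((-12 + (-4)² - 12*(-2 + 6) + 4*(-4) + 3*(-2 + 6)*(-4)²)/(1 + (-2 + 6)))*(-2453) = ((-12 + 16 - 12*4 - 16 + 3*4*16)/(1 + 4))*(-2453) = ((-12 + 16 - 48 - 16 + 192)/5)*(-2453) = ((⅕)*132)*(-2453) = (132/5)*(-2453) = -323796/5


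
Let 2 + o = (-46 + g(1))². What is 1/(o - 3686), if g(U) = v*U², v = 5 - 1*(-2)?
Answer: -1/2167 ≈ -0.00046147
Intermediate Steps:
v = 7 (v = 5 + 2 = 7)
g(U) = 7*U²
o = 1519 (o = -2 + (-46 + 7*1²)² = -2 + (-46 + 7*1)² = -2 + (-46 + 7)² = -2 + (-39)² = -2 + 1521 = 1519)
1/(o - 3686) = 1/(1519 - 3686) = 1/(-2167) = -1/2167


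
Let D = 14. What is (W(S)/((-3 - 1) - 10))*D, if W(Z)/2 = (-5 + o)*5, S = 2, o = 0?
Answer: 50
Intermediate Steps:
W(Z) = -50 (W(Z) = 2*((-5 + 0)*5) = 2*(-5*5) = 2*(-25) = -50)
(W(S)/((-3 - 1) - 10))*D = -50/((-3 - 1) - 10)*14 = -50/(-4 - 10)*14 = -50/(-14)*14 = -50*(-1/14)*14 = (25/7)*14 = 50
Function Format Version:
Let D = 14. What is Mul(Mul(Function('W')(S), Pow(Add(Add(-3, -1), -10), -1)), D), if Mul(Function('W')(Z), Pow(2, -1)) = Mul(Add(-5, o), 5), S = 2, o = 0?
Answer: 50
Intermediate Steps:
Function('W')(Z) = -50 (Function('W')(Z) = Mul(2, Mul(Add(-5, 0), 5)) = Mul(2, Mul(-5, 5)) = Mul(2, -25) = -50)
Mul(Mul(Function('W')(S), Pow(Add(Add(-3, -1), -10), -1)), D) = Mul(Mul(-50, Pow(Add(Add(-3, -1), -10), -1)), 14) = Mul(Mul(-50, Pow(Add(-4, -10), -1)), 14) = Mul(Mul(-50, Pow(-14, -1)), 14) = Mul(Mul(-50, Rational(-1, 14)), 14) = Mul(Rational(25, 7), 14) = 50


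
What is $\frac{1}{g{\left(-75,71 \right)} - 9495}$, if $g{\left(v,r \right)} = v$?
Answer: $- \frac{1}{9570} \approx -0.00010449$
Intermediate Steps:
$\frac{1}{g{\left(-75,71 \right)} - 9495} = \frac{1}{-75 - 9495} = \frac{1}{-9570} = - \frac{1}{9570}$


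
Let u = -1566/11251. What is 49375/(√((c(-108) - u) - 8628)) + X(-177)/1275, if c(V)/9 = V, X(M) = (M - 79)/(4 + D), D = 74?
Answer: -128/49725 - 49375*I*√1215198390534/108008034 ≈ -0.0025742 - 503.94*I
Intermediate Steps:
u = -1566/11251 (u = -1566*1/11251 = -1566/11251 ≈ -0.13919)
X(M) = -79/78 + M/78 (X(M) = (M - 79)/(4 + 74) = (-79 + M)/78 = (-79 + M)*(1/78) = -79/78 + M/78)
c(V) = 9*V
49375/(√((c(-108) - u) - 8628)) + X(-177)/1275 = 49375/(√((9*(-108) - 1*(-1566/11251)) - 8628)) + (-79/78 + (1/78)*(-177))/1275 = 49375/(√((-972 + 1566/11251) - 8628)) + (-79/78 - 59/26)*(1/1275) = 49375/(√(-10934406/11251 - 8628)) - 128/39*1/1275 = 49375/(√(-108008034/11251)) - 128/49725 = 49375/((I*√1215198390534/11251)) - 128/49725 = 49375*(-I*√1215198390534/108008034) - 128/49725 = -49375*I*√1215198390534/108008034 - 128/49725 = -128/49725 - 49375*I*√1215198390534/108008034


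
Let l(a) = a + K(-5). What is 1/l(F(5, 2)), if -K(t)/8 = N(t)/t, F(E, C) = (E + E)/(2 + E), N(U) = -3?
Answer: -35/118 ≈ -0.29661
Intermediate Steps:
F(E, C) = 2*E/(2 + E) (F(E, C) = (2*E)/(2 + E) = 2*E/(2 + E))
K(t) = 24/t (K(t) = -(-24)/t = 24/t)
l(a) = -24/5 + a (l(a) = a + 24/(-5) = a + 24*(-1/5) = a - 24/5 = -24/5 + a)
1/l(F(5, 2)) = 1/(-24/5 + 2*5/(2 + 5)) = 1/(-24/5 + 2*5/7) = 1/(-24/5 + 2*5*(1/7)) = 1/(-24/5 + 10/7) = 1/(-118/35) = -35/118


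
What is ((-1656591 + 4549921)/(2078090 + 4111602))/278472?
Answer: 1446665/861827955312 ≈ 1.6786e-6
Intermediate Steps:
((-1656591 + 4549921)/(2078090 + 4111602))/278472 = (2893330/6189692)*(1/278472) = (2893330*(1/6189692))*(1/278472) = (1446665/3094846)*(1/278472) = 1446665/861827955312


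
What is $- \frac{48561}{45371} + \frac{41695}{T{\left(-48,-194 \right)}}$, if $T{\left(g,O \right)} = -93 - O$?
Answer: $\frac{1886839184}{4582471} \approx 411.75$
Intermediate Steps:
$- \frac{48561}{45371} + \frac{41695}{T{\left(-48,-194 \right)}} = - \frac{48561}{45371} + \frac{41695}{-93 - -194} = \left(-48561\right) \frac{1}{45371} + \frac{41695}{-93 + 194} = - \frac{48561}{45371} + \frac{41695}{101} = \frac{1886839184}{4582471}$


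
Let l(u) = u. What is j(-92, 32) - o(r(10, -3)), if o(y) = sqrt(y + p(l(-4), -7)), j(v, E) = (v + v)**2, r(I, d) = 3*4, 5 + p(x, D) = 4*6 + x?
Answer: 33856 - 3*sqrt(3) ≈ 33851.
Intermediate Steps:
p(x, D) = 19 + x (p(x, D) = -5 + (4*6 + x) = -5 + (24 + x) = 19 + x)
r(I, d) = 12
j(v, E) = 4*v**2 (j(v, E) = (2*v)**2 = 4*v**2)
o(y) = sqrt(15 + y) (o(y) = sqrt(y + (19 - 4)) = sqrt(y + 15) = sqrt(15 + y))
j(-92, 32) - o(r(10, -3)) = 4*(-92)**2 - sqrt(15 + 12) = 4*8464 - sqrt(27) = 33856 - 3*sqrt(3)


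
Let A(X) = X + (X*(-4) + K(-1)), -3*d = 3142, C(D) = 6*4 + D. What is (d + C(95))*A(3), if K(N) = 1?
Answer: 22280/3 ≈ 7426.7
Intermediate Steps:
C(D) = 24 + D
d = -3142/3 (d = -⅓*3142 = -3142/3 ≈ -1047.3)
A(X) = 1 - 3*X (A(X) = X + (X*(-4) + 1) = X + (-4*X + 1) = X + (1 - 4*X) = 1 - 3*X)
(d + C(95))*A(3) = (-3142/3 + (24 + 95))*(1 - 3*3) = (-3142/3 + 119)*(1 - 9) = -2785/3*(-8) = 22280/3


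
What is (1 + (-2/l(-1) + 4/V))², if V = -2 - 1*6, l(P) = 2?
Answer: ¼ ≈ 0.25000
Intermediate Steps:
V = -8 (V = -2 - 6 = -8)
(1 + (-2/l(-1) + 4/V))² = (1 + (-2/2 + 4/(-8)))² = (1 + (-2*½ + 4*(-⅛)))² = (1 + (-1 - ½))² = (1 - 3/2)² = (-½)² = ¼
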